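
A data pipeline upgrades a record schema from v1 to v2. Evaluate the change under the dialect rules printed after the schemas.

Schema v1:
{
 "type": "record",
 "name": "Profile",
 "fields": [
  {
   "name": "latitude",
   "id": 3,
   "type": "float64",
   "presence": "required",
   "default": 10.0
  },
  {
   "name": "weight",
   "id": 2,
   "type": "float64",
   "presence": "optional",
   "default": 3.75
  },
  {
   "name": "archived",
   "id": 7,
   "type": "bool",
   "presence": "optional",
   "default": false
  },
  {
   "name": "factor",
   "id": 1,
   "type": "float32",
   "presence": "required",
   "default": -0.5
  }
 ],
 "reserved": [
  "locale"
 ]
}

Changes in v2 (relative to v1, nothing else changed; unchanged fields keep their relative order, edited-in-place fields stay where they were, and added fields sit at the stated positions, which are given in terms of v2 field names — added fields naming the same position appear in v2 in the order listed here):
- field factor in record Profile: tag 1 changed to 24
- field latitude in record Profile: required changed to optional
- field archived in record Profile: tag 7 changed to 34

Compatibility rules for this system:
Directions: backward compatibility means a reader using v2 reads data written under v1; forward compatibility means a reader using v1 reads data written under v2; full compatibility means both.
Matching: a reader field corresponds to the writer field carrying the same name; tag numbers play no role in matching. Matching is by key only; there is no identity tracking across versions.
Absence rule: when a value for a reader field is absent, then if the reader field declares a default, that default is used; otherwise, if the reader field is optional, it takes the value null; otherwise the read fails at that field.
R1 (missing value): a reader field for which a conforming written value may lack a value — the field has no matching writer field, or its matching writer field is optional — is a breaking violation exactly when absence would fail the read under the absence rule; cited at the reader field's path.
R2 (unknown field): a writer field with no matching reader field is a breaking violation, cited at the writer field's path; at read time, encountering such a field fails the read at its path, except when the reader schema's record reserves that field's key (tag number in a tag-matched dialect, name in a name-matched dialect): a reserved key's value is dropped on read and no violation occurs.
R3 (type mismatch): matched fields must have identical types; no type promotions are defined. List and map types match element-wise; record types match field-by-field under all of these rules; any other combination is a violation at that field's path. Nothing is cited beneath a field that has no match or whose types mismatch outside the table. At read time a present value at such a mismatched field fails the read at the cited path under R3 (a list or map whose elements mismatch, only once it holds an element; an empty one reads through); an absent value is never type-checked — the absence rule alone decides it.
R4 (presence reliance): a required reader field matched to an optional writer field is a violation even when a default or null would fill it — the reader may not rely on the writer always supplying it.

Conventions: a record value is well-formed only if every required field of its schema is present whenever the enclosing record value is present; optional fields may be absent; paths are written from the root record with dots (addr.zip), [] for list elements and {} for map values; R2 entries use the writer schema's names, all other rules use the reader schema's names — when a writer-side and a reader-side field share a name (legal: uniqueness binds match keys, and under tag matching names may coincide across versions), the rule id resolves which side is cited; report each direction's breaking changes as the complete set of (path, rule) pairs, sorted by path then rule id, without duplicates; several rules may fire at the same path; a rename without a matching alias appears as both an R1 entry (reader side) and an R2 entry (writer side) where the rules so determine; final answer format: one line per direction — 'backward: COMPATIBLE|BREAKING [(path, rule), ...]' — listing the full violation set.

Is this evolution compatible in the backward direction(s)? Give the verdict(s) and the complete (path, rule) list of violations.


backward: COMPATIBLE []

in Profile below, arrows point writer -> reader
checking backward for Profile: reader v2 against writer v1:
  latitude: paired with writer latitude (float64 -> float64; writer required)
  weight: paired with writer weight (float64 -> float64; writer optional)
  archived: paired with writer archived (bool -> bool; writer optional)
  factor: paired with writer factor (float32 -> float32; writer required)
  => backward: COMPATIBLE
the rest of the Profile diff is inert for this question:
  field factor in record Profile: tag 1 changed to 24 -> inert for the asked Profile verdict: nothing fires
  field latitude in record Profile: required changed to optional -> fires only in the forward direction of Profile, which is not asked here
  field archived in record Profile: tag 7 changed to 34 -> inert for the asked Profile verdict: nothing fires


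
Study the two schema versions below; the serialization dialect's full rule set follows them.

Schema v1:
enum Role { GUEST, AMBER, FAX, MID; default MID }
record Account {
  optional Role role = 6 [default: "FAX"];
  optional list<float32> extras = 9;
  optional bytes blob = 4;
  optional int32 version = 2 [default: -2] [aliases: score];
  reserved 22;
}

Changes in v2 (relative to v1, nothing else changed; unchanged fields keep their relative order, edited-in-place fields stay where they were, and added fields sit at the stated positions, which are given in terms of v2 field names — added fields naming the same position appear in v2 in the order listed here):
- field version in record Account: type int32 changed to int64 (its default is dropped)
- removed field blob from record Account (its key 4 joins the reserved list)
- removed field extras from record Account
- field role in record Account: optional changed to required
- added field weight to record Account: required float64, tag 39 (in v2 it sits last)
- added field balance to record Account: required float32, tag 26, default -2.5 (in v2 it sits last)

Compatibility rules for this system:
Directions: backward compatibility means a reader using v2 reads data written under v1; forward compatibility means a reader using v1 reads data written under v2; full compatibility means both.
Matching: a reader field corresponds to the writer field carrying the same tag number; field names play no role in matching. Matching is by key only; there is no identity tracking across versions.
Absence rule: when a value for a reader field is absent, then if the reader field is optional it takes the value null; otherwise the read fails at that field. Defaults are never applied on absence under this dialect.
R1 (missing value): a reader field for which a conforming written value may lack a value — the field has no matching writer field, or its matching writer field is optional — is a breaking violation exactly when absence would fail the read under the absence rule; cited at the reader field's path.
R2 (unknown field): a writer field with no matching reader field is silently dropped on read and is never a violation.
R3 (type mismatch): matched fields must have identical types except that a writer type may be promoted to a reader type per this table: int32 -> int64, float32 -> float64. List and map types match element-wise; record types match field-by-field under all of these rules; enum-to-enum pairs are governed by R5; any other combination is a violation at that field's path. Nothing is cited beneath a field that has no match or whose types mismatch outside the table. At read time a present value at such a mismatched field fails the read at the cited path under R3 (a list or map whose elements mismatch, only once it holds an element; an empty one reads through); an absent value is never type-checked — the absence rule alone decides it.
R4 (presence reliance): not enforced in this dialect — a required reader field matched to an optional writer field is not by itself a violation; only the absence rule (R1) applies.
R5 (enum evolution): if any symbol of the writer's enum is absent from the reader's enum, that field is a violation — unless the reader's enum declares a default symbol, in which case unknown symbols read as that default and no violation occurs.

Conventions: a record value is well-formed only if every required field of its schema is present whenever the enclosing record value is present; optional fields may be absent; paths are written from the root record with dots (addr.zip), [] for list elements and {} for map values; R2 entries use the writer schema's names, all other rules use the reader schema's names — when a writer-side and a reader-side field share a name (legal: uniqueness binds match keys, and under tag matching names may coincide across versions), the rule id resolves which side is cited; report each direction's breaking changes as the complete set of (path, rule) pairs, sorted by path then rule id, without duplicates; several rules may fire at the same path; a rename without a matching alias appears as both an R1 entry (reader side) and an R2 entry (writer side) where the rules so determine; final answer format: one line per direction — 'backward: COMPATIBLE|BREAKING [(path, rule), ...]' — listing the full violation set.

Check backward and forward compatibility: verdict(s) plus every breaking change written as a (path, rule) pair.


backward: BREAKING [(balance, R1), (role, R1), (weight, R1)]; forward: BREAKING [(version, R3)]

arrows below run writer -> reader for Account
backward pass over Account, reader schema v2, writer schema v1:
  writer optional, Role -> Role: reader role maps from writer role
  writer optional, int32 -> int64: reader version maps from writer version
  weight: no writer match
  balance: no writer match
  writer field extras has no reader counterpart
  writer field blob has no reader counterpart
  violation R1 at balance
  violation R1 at role
  violation R1 at weight
  backward on Account therefore BREAKING (3)
forward pass over Account, reader schema v1, writer schema v2:
  writer required, Role -> Role: reader role maps from writer role
  extras: no writer match
  blob: no writer match
  writer optional, int64 -> int32: reader version maps from writer version
  writer field weight has no reader counterpart
  writer field balance has no reader counterpart
  violation R3 at version
  forward on Account therefore BREAKING (1)


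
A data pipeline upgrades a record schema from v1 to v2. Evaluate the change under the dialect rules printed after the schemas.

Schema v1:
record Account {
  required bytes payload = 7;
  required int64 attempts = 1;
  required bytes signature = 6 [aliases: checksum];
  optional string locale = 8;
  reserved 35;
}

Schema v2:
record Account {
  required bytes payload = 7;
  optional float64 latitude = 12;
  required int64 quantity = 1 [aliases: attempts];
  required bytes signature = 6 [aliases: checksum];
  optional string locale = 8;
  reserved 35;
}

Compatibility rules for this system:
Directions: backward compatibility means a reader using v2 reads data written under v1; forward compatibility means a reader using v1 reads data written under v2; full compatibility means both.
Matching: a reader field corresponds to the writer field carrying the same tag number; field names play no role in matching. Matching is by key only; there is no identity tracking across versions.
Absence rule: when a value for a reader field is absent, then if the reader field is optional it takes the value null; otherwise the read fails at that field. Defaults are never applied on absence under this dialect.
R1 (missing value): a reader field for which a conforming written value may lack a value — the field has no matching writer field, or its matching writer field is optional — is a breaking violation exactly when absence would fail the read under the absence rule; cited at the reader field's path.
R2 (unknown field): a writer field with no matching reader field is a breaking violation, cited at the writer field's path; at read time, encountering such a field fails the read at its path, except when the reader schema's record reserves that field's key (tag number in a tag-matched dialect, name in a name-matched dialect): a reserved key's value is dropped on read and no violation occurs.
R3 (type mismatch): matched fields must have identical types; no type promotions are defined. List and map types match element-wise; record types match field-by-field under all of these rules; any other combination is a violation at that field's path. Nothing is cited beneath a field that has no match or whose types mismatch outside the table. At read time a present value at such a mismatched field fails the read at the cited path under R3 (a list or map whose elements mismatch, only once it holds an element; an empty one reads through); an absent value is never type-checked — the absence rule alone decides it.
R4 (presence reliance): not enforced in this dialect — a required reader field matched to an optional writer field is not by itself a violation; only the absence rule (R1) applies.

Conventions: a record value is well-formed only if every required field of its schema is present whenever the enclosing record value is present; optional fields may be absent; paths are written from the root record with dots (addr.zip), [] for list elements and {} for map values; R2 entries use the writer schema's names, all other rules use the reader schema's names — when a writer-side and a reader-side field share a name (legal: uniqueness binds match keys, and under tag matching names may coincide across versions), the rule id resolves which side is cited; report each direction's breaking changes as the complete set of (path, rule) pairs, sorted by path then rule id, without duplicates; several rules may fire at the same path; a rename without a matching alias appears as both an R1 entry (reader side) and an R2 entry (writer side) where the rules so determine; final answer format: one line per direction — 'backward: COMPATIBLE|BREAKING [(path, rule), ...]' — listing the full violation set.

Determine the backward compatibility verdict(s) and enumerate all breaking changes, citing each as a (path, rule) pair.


backward: COMPATIBLE []

in Account below, arrows point writer -> reader
checking backward for Account: reader v2 against writer v1:
  payload: paired with writer payload (bytes -> bytes; writer required)
  no writer field matches reader latitude
  quantity: paired with writer attempts (int64 -> int64; writer required)
  signature: paired with writer signature (bytes -> bytes; writer required)
  locale: paired with writer locale (string -> string; writer optional)
  => backward: COMPATIBLE
ruling out the remaining Account differences:
  added field latitude to record Account: optional float64, tag 12 (in v2 it sits immediately before quantity) -> matters only for Account's forward compatibility — outside the asked direction
  renamed field attempts to quantity in record Account (alias attempts declared on the renamed field) -> no rule fires on it in Account's dialect; the asked verdict holds


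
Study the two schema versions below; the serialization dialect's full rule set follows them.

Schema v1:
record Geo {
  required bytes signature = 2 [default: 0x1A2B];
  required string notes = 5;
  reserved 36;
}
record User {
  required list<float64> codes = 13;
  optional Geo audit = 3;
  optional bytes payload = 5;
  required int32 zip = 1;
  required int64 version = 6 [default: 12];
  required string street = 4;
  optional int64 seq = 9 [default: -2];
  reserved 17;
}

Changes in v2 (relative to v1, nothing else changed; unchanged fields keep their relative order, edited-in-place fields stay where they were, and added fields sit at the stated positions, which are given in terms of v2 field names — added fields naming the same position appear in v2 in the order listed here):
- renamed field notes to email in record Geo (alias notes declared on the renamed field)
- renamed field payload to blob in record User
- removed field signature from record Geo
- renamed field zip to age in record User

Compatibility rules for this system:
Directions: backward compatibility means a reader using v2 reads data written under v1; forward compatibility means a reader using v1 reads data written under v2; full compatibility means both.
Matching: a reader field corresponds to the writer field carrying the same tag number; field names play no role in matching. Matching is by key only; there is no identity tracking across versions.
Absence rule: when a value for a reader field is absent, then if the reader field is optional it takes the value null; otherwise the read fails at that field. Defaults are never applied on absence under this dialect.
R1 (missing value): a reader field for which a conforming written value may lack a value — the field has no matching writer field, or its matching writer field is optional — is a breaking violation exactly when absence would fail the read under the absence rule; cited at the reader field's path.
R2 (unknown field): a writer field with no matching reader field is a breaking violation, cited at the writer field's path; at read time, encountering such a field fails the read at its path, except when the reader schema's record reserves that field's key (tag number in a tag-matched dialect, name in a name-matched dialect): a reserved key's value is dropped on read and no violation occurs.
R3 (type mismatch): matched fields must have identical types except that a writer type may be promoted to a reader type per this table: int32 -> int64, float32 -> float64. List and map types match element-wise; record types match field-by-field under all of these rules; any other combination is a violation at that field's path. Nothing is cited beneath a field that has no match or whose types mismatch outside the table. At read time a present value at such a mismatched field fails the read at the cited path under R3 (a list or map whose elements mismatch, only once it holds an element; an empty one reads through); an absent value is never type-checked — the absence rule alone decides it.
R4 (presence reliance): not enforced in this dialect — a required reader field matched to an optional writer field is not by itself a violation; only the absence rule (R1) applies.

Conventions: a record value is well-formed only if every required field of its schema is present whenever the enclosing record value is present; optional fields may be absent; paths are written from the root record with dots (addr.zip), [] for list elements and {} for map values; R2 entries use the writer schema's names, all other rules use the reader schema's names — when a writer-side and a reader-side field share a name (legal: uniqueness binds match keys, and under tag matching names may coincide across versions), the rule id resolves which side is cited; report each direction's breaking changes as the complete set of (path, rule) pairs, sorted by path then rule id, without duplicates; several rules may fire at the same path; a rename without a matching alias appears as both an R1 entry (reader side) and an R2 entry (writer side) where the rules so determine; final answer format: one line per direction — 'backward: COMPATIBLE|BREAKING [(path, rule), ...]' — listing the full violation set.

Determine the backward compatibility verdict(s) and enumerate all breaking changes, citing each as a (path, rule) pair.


backward: BREAKING [(audit.signature, R2)]

arrows below run writer -> reader for User
backward analysis of User with v2 as reader and v1 as writer:
  codes <- codes (list<float64> -> list<float64>, writer required)
  audit <- audit (Geo -> Geo, writer optional)
  blob <- payload (bytes -> bytes, writer optional)
  age <- zip (int32 -> int32, writer required)
  version <- version (int64 -> int64, writer required)
  street <- street (string -> string, writer required)
  seq <- seq (int64 -> int64, writer optional)
  audit.email <- audit.notes (string -> string, writer required)
  audit.signature (writer side), unknown to reader
  breaking: (audit.signature, R2)
  => 1 violation(s): backward is BREAKING for User
the other User changes do not affect what is asked:
  renamed field notes to email in record Geo (alias notes declared on the renamed field) -> fires no rule on User, leaving the asked answer as it is
  renamed field payload to blob in record User -> fires no rule on User, leaving the asked answer as it is
  renamed field zip to age in record User -> fires no rule on User, leaving the asked answer as it is


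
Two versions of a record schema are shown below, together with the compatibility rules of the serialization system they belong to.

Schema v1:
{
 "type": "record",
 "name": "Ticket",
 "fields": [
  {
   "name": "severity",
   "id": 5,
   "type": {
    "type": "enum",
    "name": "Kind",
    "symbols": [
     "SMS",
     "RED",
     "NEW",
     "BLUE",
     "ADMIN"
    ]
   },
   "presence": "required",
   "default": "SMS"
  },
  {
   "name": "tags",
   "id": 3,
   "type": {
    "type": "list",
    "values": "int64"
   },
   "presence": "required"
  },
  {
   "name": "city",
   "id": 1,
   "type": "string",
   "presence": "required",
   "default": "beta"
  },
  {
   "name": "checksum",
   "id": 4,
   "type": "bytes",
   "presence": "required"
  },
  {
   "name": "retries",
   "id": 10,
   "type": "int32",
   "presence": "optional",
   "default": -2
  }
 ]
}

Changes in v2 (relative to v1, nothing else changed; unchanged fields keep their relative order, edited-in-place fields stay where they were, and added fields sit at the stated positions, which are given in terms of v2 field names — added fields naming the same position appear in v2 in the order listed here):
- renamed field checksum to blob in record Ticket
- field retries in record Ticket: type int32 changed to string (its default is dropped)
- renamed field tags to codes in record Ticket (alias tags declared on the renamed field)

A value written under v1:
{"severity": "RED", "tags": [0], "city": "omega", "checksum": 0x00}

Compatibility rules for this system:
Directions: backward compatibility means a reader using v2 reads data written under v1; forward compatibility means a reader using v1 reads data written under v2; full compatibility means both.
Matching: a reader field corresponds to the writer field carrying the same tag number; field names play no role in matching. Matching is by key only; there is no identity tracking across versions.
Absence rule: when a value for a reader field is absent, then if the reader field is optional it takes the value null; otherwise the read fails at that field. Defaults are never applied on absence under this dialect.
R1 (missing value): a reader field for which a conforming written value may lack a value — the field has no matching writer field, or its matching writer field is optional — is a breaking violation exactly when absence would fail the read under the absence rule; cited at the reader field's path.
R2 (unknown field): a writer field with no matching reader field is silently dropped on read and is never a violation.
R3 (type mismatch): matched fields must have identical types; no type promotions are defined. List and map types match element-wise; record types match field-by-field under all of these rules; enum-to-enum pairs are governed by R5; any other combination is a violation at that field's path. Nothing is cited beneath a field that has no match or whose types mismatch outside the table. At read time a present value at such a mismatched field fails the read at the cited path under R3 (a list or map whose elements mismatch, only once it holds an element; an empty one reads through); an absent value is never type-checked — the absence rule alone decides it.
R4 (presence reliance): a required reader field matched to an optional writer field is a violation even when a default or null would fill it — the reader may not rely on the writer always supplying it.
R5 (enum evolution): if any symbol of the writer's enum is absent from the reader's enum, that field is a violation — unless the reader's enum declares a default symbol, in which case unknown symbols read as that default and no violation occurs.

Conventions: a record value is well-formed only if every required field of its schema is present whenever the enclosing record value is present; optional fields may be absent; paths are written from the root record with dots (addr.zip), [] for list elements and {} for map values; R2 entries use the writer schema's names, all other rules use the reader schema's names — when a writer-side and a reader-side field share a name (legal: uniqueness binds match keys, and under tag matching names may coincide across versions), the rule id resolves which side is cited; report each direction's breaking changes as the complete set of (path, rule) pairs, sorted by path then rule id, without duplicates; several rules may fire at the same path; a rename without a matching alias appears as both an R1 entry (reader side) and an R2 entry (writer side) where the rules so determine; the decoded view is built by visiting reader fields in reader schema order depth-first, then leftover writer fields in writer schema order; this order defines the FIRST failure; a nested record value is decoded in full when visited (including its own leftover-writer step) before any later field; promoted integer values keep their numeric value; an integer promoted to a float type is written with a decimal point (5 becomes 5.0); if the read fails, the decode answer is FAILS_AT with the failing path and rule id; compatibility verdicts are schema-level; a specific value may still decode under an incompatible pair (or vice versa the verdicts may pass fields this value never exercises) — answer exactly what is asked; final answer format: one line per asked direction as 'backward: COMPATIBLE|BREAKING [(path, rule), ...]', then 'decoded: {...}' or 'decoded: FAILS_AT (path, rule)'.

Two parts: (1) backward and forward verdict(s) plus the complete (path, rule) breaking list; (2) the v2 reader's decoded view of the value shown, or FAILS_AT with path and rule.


the writer's type comes first in each Ticket pair
backward on Ticket — v2 reading data written by v1:
  Kind -> Kind, writer required: severity aligns to severity
  list<int64> -> list<int64>, writer required: codes aligns to tags
  string -> string, writer required: city aligns to city
  bytes -> bytes, writer required: blob aligns to checksum
  int32 -> string, writer optional: retries aligns to retries
  R3 fires at retries
  => backward: BREAKING (1)
forward on Ticket — v1 reading data written by v2:
  Kind -> Kind, writer required: severity aligns to severity
  list<int64> -> list<int64>, writer required: tags aligns to codes
  string -> string, writer required: city aligns to city
  bytes -> bytes, writer required: checksum aligns to blob
  string -> int32, writer optional: retries aligns to retries
  R3 fires at retries
  => forward: BREAKING (1)
migrating the Ticket value to v2:
  severity := "RED"
  codes := [0] (from writer tags)
  city := "omega"
  blob := 0x00 (from writer checksum)
  retries := null (not supplied -> null)
  => decoded: {"severity": "RED", "codes": [0], "city": "omega", "blob": 0x00, "retries": null}

backward: BREAKING [(retries, R3)]; forward: BREAKING [(retries, R3)]; decoded: {"severity": "RED", "codes": [0], "city": "omega", "blob": 0x00, "retries": null}


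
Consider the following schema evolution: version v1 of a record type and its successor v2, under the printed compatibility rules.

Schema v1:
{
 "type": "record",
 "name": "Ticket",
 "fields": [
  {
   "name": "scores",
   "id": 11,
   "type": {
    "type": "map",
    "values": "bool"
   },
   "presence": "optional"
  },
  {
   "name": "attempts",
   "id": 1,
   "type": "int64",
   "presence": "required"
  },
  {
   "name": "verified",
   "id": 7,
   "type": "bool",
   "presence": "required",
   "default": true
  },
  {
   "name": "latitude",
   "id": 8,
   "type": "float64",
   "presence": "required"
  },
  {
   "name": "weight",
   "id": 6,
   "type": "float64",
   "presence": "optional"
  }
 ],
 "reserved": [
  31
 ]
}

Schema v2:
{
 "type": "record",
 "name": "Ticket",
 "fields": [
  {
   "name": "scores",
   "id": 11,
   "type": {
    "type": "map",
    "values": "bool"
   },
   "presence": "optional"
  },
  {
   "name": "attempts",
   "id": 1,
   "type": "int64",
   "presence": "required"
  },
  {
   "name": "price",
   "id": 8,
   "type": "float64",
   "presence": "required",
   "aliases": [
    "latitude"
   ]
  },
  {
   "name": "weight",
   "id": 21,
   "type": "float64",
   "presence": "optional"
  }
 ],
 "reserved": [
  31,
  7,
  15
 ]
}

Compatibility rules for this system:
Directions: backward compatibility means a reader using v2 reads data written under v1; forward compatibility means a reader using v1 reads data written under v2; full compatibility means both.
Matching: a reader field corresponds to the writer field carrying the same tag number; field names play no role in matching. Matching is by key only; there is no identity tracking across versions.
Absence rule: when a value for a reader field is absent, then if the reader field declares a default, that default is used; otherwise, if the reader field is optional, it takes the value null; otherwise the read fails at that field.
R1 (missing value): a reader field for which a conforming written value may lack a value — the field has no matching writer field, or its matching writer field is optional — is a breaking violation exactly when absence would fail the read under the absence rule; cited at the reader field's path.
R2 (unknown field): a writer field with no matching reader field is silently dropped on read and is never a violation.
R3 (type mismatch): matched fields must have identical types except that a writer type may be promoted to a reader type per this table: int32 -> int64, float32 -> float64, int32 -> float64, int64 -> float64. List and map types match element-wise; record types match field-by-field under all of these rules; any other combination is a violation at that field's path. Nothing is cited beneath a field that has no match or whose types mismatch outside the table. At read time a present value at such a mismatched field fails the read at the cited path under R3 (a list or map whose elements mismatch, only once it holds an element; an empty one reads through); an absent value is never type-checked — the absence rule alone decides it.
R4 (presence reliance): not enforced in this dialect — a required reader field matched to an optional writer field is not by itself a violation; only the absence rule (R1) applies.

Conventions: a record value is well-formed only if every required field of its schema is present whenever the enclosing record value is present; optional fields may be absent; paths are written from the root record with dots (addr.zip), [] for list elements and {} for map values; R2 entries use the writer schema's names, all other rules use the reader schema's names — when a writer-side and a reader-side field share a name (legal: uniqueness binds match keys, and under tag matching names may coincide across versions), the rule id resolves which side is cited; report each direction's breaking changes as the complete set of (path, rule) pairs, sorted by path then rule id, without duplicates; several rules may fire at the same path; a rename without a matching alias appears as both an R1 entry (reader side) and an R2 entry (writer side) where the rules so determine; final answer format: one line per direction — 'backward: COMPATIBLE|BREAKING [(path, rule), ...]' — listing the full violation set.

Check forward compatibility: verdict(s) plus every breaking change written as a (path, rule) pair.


each type pair in Ticket: writer, then reader
checking forward for Ticket: reader v1 against writer v2:
  map<string, bool> -> map<string, bool>, writer optional: scores aligns to scores
  int64 -> int64, writer required: attempts aligns to attempts
  no writer field matches reader verified
  float64 -> float64, writer required: latitude aligns to price
  no writer field matches reader weight
  writer weight: unknown to reader
  nothing fires on Ticket: forward is COMPATIBLE
ruling out the remaining Ticket differences:
  renamed field latitude to price in record Ticket (alias latitude declared on the renamed field) -> fires no rule on Ticket, leaving the asked answer as it is
  removed field verified from record Ticket (its key 7 joins the reserved list) -> fires no rule on Ticket, leaving the asked answer as it is
  field weight in record Ticket: tag 6 changed to 21 -> fires no rule on Ticket, leaving the asked answer as it is

forward: COMPATIBLE []


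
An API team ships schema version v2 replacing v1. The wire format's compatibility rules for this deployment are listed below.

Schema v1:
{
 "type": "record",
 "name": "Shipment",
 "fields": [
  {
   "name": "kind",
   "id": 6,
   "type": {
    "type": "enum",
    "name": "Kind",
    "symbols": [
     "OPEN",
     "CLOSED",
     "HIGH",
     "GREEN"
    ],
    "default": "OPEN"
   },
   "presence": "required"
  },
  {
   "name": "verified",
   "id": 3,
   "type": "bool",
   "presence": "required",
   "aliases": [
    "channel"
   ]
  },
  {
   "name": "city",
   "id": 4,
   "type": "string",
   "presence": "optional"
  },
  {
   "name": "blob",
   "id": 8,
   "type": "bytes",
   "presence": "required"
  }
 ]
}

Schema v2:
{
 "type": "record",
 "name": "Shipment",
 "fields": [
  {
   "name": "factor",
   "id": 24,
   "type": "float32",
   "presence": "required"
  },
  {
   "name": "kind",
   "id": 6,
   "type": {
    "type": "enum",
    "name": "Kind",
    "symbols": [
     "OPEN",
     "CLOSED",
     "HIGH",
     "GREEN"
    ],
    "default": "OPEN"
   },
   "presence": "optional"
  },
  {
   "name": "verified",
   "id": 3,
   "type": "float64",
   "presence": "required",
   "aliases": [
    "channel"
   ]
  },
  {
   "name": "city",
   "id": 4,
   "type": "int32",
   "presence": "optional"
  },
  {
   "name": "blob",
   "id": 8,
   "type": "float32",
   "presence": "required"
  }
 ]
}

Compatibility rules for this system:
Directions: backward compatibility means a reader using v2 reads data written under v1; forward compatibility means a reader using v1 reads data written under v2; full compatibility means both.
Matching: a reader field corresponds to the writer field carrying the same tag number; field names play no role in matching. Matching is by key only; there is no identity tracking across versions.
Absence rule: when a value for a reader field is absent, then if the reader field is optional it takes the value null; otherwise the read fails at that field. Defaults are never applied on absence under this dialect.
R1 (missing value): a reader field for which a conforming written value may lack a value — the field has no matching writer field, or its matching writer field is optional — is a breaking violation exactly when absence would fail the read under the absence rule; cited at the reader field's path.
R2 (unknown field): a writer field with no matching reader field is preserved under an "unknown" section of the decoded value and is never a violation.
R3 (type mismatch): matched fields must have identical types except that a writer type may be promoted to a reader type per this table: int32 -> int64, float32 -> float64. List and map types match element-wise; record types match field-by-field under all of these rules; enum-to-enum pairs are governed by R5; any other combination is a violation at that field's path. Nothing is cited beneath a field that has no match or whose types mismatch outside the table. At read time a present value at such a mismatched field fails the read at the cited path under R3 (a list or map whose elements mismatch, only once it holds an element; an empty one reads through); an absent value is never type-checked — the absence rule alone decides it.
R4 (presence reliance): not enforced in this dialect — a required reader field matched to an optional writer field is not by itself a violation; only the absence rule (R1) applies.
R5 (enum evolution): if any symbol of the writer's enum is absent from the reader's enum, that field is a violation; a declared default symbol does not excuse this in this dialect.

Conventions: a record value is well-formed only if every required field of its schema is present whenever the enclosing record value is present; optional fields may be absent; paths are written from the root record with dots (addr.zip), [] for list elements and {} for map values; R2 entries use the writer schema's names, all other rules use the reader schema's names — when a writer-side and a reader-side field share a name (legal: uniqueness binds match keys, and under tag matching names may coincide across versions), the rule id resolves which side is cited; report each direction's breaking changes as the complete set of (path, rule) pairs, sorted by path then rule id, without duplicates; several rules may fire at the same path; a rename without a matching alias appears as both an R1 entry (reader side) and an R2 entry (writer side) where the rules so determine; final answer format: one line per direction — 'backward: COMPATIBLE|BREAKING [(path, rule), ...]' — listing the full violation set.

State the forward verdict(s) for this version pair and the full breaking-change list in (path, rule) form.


each type pair in Shipment: writer, then reader
forward on Shipment — v1 reading data written by v2:
  Kind -> Kind, writer optional: kind aligns to kind
  float64 -> bool, writer required: verified aligns to verified
  int32 -> string, writer optional: city aligns to city
  float32 -> bytes, writer required: blob aligns to blob
  factor (writer side), unknown to reader
  breaking: (blob, R3)
  breaking: (city, R3)
  breaking: (kind, R1)
  breaking: (verified, R3)
  forward on Shipment therefore BREAKING (4)
diffs on Shipment not affecting the asked answer:
  added field factor to record Shipment: required float32, tag 24 (in v2 it sits immediately before kind) -> its effect on Shipment is confined to the backward direction, not asked

forward: BREAKING [(blob, R3), (city, R3), (kind, R1), (verified, R3)]


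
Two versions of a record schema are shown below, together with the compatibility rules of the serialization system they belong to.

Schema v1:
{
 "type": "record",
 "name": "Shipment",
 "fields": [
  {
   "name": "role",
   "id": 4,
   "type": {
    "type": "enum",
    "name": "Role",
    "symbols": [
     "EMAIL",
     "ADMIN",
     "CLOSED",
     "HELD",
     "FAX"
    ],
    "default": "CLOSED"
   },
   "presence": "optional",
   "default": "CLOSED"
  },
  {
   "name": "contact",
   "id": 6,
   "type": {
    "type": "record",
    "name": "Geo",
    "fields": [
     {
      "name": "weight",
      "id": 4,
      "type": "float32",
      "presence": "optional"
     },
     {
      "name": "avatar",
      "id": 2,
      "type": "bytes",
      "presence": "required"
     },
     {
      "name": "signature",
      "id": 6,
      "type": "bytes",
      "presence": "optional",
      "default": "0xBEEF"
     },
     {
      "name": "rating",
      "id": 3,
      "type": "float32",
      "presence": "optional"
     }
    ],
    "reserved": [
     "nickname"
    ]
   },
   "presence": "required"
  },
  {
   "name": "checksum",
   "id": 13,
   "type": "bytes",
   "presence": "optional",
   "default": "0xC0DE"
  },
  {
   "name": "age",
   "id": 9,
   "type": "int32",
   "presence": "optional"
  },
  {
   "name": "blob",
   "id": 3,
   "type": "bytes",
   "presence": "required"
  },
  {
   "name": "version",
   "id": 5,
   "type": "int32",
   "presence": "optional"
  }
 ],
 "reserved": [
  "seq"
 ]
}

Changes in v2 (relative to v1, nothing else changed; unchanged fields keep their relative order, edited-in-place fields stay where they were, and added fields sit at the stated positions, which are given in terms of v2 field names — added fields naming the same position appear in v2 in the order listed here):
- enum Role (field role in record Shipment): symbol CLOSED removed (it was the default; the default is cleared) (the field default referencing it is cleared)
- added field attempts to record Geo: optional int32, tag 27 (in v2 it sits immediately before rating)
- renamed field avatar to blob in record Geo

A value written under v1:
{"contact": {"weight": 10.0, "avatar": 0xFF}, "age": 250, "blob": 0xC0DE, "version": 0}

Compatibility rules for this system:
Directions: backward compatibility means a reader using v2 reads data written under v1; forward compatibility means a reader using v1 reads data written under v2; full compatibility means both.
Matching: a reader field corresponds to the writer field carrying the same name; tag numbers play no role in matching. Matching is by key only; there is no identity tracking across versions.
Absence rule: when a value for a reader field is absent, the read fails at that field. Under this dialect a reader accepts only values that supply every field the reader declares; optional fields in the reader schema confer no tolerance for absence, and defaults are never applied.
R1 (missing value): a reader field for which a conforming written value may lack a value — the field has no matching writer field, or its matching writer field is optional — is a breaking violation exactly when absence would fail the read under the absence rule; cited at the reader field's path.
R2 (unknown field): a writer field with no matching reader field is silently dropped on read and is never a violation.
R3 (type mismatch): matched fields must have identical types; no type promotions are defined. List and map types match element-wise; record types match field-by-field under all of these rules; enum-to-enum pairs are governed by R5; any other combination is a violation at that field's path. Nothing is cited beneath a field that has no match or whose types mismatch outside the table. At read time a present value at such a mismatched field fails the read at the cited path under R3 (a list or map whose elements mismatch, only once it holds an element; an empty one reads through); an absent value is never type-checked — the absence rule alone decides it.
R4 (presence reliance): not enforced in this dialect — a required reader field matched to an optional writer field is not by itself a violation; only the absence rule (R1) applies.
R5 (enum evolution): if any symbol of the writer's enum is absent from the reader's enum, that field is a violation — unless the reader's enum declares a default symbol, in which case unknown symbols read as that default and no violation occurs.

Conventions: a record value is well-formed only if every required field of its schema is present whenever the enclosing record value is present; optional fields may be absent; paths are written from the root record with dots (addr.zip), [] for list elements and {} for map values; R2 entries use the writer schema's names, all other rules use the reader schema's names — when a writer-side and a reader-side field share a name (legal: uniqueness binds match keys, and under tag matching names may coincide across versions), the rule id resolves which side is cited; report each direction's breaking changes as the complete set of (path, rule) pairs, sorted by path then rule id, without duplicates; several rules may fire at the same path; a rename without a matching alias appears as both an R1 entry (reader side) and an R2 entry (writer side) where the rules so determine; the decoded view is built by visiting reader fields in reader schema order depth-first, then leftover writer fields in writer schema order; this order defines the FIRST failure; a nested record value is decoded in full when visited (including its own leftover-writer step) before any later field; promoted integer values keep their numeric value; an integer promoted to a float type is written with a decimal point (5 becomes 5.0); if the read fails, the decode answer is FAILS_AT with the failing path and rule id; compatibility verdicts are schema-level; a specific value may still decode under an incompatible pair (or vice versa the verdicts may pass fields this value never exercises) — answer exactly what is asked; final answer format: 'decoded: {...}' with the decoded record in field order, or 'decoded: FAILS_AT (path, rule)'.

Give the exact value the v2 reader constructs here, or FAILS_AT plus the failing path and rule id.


decoded: FAILS_AT (role, R1)

arrows below run writer -> reader for Shipment
decode walk for Shipment under reader schema v2:
  read fails at role under R1 (no fill)
  => FAILS_AT (role, R1)
the rest of the Shipment diff is inert for this question:
  added field attempts to record Geo: optional int32, tag 27 (in v2 it sits immediately before rating) -> a verdict-level change on Shipment — the shown value reads the same
  renamed field avatar to blob in record Geo -> a verdict-level change on Shipment — the shown value reads the same
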